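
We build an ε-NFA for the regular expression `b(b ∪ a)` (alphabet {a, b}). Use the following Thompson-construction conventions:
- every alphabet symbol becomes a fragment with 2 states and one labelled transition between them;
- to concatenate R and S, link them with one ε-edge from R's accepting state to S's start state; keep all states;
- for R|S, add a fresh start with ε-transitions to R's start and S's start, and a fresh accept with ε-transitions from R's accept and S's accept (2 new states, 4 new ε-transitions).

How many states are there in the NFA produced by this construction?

Recursing over subexpressions:
Each of the 3 symbol leaves contributes a 2-state fragment.
  b ∪ a → 6 states
  b(b ∪ a) → 8 states

8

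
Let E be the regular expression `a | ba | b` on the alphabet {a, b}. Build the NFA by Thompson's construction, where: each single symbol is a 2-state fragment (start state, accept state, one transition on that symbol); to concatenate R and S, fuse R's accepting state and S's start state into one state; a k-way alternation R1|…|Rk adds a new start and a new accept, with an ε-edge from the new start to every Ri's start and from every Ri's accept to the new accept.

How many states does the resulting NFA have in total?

Bottom-up over the parse tree:
Each of the 4 symbol leaves contributes a 2-state fragment.
  ba = 3 states
  a | ba | b = 9 states

9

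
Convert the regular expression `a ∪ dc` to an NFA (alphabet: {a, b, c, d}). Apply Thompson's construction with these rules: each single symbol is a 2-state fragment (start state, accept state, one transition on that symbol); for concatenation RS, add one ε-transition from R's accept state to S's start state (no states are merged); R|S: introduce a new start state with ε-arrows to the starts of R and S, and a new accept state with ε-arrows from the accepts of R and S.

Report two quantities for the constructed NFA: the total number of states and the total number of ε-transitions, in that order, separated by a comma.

Bottom-up over the parse tree:
Each of the 3 symbol leaves contributes 2 states and 0 ε-transitions.
  dc — 4 states, 1 ε-transition
  a ∪ dc — 8 states, 5 ε-transitions

8, 5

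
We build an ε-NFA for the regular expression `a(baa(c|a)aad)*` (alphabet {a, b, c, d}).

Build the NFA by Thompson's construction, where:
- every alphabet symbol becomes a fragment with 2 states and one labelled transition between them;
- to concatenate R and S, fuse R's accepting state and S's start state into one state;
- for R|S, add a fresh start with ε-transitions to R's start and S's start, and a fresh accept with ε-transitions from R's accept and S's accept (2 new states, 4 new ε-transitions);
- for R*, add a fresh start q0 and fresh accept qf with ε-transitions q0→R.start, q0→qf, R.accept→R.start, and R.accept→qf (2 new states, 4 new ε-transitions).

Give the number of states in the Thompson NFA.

Bottom-up over the parse tree:
Each of the 9 symbol leaves contributes a 2-state fragment.
  c|a — 6 states
  baa(c|a)aad — 12 states
  (baa(c|a)aad)* — 14 states
  a(baa(c|a)aad)* — 15 states

15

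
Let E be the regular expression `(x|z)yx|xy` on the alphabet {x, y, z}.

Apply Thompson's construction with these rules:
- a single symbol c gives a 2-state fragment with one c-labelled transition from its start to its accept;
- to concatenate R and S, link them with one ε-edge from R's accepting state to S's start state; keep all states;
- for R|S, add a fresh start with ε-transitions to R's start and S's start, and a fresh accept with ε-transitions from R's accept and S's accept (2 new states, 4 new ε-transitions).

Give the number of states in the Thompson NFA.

16

Per subexpression:
Each of the 6 symbol leaves contributes a 2-state fragment.
  x|z : 6 states
  (x|z)yx : 10 states
  xy : 4 states
  (x|z)yx|xy : 16 states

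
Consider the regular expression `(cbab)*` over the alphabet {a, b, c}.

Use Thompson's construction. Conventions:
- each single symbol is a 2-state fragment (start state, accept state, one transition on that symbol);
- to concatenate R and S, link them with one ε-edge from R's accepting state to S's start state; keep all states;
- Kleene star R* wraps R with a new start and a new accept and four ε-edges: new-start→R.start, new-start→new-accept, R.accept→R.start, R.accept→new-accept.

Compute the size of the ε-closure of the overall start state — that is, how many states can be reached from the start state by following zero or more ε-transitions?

3

Compute the ε-closure size of each fragment's start state recursively; a symbol fragment's start has no outgoing ε-edge, so its closure is just itself (size 1).
  cbab — C equals the left operand's closure size = 1 (its accept is not ε-reachable, so the closure stops there)
  (cbab)* — C = 1 (new start) + 1 (body) + 1 (new accept) = 3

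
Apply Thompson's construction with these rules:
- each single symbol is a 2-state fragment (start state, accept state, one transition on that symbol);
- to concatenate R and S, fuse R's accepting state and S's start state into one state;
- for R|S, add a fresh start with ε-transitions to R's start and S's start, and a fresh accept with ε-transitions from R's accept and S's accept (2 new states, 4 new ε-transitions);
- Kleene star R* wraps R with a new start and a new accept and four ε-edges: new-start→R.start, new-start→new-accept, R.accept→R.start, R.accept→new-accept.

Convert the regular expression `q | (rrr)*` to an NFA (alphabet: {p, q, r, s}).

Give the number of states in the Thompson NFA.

10

Per subexpression:
Each of the 4 symbol leaves contributes a 2-state fragment.
  rrr — 4 states
  (rrr)* — 6 states
  q | (rrr)* — 10 states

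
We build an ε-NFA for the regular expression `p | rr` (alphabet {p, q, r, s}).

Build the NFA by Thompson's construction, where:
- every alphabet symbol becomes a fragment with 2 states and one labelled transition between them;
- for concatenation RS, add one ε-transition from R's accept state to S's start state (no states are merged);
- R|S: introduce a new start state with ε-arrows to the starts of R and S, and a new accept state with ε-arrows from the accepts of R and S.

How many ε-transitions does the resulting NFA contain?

5

Building bottom-up:
Each of the 3 symbol leaves contributes 0 ε-transitions.
  rr — 1 ε-transition
  p | rr — 5 ε-transitions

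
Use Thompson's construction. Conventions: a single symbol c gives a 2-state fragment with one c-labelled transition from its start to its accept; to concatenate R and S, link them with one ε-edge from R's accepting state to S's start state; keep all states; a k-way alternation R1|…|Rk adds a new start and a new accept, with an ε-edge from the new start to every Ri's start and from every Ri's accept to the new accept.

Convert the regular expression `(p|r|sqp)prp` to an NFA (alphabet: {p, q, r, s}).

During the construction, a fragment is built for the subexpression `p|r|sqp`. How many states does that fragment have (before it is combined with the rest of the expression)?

12

Fragment for `p|r|sqp`:
Each of the 5 symbol leaves contributes a 2-state fragment.
  sqp → 6 states
  p|r|sqp → 12 states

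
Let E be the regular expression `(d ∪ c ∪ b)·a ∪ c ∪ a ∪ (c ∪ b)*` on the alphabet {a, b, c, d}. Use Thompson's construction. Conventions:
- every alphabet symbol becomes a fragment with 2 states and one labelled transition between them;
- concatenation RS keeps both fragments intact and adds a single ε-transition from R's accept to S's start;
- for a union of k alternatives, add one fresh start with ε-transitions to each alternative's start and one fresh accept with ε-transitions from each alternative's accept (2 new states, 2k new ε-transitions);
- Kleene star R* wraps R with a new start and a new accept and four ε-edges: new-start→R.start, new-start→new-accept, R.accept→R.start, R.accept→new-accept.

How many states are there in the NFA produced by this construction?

24

Bottom-up over the parse tree:
Each of the 8 symbol leaves contributes a 2-state fragment.
  d ∪ c ∪ b = 8 states
  (d ∪ c ∪ b)·a = 10 states
  c ∪ b = 6 states
  (c ∪ b)* = 8 states
  (d ∪ c ∪ b)·a ∪ c ∪ a ∪ (c ∪ b)* = 24 states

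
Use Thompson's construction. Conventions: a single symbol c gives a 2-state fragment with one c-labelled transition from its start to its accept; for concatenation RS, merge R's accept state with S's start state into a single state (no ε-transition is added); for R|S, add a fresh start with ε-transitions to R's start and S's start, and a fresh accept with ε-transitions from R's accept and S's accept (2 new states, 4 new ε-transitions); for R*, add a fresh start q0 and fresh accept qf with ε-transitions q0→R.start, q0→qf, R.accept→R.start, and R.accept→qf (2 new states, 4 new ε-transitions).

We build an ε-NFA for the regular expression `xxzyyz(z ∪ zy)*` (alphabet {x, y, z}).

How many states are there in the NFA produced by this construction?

Recursing over subexpressions:
Each of the 9 symbol leaves contributes a 2-state fragment.
  zy — 3 states
  z ∪ zy — 7 states
  (z ∪ zy)* — 9 states
  xxzyyz(z ∪ zy)* — 15 states

15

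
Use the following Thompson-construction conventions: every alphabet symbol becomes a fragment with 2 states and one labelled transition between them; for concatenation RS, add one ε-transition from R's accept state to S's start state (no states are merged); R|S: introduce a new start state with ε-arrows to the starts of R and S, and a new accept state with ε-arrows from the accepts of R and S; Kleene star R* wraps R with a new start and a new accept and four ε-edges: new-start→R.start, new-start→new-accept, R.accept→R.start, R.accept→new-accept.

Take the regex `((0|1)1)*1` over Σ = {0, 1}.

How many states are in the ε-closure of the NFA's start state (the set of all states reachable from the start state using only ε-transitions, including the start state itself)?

6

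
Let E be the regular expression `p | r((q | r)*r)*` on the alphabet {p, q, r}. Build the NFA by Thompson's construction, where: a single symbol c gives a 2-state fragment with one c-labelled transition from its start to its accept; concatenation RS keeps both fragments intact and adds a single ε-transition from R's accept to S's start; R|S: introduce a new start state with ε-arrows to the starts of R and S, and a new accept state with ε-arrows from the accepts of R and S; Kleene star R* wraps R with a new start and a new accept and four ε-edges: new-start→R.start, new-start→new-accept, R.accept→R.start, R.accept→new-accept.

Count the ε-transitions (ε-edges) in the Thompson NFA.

Bottom-up over the parse tree:
Each of the 5 symbol leaves contributes 0 ε-transitions.
  q | r : 4 ε-transitions
  (q | r)* : 8 ε-transitions
  (q | r)*r : 9 ε-transitions
  ((q | r)*r)* : 13 ε-transitions
  r((q | r)*r)* : 14 ε-transitions
  p | r((q | r)*r)* : 18 ε-transitions

18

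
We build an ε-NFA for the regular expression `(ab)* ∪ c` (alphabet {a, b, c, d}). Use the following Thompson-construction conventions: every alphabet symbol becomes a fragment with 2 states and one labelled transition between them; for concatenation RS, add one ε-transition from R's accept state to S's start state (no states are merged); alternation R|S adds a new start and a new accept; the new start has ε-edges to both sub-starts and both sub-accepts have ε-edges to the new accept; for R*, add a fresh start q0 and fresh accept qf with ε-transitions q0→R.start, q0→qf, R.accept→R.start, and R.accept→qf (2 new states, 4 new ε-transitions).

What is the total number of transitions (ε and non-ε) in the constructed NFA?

Recursing over subexpressions:
Each of the 3 symbol leaves contributes 1 transition (1 symbol, 0 ε).
  ab = 3 transitions (2 symbol, 1 ε)
  (ab)* = 7 transitions (2 symbol, 5 ε)
  (ab)* ∪ c = 12 transitions (3 symbol, 9 ε)

12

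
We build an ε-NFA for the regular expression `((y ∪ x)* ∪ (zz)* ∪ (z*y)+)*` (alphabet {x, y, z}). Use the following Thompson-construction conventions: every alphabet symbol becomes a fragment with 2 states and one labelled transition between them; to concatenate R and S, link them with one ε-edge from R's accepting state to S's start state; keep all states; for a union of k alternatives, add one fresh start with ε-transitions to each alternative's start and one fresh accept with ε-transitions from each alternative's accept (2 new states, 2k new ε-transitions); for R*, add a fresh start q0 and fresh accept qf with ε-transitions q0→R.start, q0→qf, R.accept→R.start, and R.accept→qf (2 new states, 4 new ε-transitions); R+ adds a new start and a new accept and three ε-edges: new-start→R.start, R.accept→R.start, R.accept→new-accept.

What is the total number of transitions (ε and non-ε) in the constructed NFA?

37

By structural recursion:
Each of the 6 symbol leaves contributes 1 transition (1 symbol, 0 ε).
  y ∪ x → 6 transitions (2 symbol, 4 ε)
  (y ∪ x)* → 10 transitions (2 symbol, 8 ε)
  zz → 3 transitions (2 symbol, 1 ε)
  (zz)* → 7 transitions (2 symbol, 5 ε)
  z* → 5 transitions (1 symbol, 4 ε)
  z*y → 7 transitions (2 symbol, 5 ε)
  (z*y)+ → 10 transitions (2 symbol, 8 ε)
  (y ∪ x)* ∪ (zz)* ∪ (z*y)+ → 33 transitions (6 symbol, 27 ε)
  ((y ∪ x)* ∪ (zz)* ∪ (z*y)+)* → 37 transitions (6 symbol, 31 ε)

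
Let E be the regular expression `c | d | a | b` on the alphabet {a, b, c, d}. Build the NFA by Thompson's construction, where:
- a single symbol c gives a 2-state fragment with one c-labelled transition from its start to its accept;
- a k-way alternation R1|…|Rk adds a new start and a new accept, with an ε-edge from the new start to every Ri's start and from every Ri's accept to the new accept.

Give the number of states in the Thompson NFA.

10

Bottom-up over the parse tree:
Each of the 4 symbol leaves contributes a 2-state fragment.
  c | d | a | b = 10 states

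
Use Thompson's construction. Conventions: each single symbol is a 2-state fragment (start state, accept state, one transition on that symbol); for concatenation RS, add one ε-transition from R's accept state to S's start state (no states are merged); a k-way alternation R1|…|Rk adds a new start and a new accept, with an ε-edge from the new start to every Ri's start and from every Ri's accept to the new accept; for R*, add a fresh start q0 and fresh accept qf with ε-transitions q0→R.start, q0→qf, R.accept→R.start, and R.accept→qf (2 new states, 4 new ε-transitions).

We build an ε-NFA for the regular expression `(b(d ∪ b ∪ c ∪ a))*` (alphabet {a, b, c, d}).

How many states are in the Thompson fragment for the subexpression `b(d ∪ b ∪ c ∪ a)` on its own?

Fragment for `b(d ∪ b ∪ c ∪ a)`:
Each of the 5 symbol leaves contributes a 2-state fragment.
  d ∪ b ∪ c ∪ a → 10 states
  b(d ∪ b ∪ c ∪ a) → 12 states

12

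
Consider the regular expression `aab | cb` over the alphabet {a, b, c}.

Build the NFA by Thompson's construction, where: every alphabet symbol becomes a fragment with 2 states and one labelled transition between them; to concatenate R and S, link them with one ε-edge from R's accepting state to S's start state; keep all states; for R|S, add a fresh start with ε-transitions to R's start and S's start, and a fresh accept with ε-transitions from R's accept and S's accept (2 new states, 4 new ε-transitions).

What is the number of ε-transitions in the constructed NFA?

7

Per subexpression:
Each of the 5 symbol leaves contributes 0 ε-transitions.
  aab — 2 ε-transitions
  cb — 1 ε-transition
  aab | cb — 7 ε-transitions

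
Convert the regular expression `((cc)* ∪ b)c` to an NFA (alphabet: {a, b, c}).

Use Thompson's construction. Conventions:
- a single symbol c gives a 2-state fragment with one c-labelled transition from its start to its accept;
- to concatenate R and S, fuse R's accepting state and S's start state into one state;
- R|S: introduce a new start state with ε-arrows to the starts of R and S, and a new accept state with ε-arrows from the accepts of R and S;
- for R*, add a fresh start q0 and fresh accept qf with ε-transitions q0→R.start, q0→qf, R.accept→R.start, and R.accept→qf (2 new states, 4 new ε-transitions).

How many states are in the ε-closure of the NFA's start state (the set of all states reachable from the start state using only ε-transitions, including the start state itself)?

Compute the ε-closure size of each fragment's start state recursively; a symbol fragment's start has no outgoing ε-edge, so its closure is just itself (size 1).
  cc : same as the first factor's closure: C = 1
  (cc)* : new start has ε-edges to the inner start and to the new accept, so C = 2 + 1 = 3
  (cc)* ∪ b : new start ε-reaches every alternative's start; at least one alternative accepts ε, so the union's new accept is reached too: C = 1 + 3 + 1 + 1 = 6
  ((cc)* ∪ b)c : C = 6 + (1−1) = 6 (closure spills across the concat boundary because the left factor accepts ε)

6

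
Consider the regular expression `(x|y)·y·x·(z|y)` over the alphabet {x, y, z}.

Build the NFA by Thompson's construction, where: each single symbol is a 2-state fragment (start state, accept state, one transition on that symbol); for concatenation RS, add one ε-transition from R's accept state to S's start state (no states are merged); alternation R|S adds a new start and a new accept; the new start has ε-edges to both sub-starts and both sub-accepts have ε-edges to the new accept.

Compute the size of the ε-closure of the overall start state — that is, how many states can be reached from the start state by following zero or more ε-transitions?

3

Work bottom-up. For each fragment F, track |ε-closure(F.start)| and whether F's accept lies in that closure (i.e. whether F accepts ε). A single-symbol fragment has closure size 1 and does not accept ε.
  x|y — new start ε-reaches every alternative's start; none of them accept ε, so the new accept is not reached: |ε-closure| = 1 + 1 + 1 = 3
  z|y — |ε-closure| = 1 + 1 + 1 = 3 (the new accept is not ε-reachable since no branch accepts ε)
  (x|y)·y·x·(z|y) — |ε-closure| equals the left operand's closure size = 3 (its accept is not ε-reachable, so the closure stops there)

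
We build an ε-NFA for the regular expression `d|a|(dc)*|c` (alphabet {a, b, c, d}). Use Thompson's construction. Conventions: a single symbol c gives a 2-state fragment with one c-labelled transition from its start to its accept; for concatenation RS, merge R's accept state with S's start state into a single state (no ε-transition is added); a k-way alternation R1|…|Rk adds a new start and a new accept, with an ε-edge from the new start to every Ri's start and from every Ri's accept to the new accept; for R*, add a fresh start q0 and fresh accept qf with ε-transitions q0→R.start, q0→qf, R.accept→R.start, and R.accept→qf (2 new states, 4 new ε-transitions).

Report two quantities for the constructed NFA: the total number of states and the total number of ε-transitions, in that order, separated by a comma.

13, 12

Building bottom-up:
Each of the 5 symbol leaves contributes 2 states and 0 ε-transitions.
  dc : 3 states, 0 ε-transitions
  (dc)* : 5 states, 4 ε-transitions
  d|a|(dc)*|c : 13 states, 12 ε-transitions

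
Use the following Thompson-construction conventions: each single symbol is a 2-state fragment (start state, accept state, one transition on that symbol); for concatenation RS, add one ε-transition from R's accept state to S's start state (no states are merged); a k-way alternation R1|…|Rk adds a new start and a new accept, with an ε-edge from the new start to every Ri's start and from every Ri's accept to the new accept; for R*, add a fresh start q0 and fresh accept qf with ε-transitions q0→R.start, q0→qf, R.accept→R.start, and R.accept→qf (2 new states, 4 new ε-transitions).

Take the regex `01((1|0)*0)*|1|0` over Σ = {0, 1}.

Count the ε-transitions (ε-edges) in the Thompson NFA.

By structural recursion:
Each of the 7 symbol leaves contributes 0 ε-transitions.
  1|0 : 4 ε-transitions
  (1|0)* : 8 ε-transitions
  (1|0)*0 : 9 ε-transitions
  ((1|0)*0)* : 13 ε-transitions
  01((1|0)*0)* : 15 ε-transitions
  01((1|0)*0)*|1|0 : 21 ε-transitions

21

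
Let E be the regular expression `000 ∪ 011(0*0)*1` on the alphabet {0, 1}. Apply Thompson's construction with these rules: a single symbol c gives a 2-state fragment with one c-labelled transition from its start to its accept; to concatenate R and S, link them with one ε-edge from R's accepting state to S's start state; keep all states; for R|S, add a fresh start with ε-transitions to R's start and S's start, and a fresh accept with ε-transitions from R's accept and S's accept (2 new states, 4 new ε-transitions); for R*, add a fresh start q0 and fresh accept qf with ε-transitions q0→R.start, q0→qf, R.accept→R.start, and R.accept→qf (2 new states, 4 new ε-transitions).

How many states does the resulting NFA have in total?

24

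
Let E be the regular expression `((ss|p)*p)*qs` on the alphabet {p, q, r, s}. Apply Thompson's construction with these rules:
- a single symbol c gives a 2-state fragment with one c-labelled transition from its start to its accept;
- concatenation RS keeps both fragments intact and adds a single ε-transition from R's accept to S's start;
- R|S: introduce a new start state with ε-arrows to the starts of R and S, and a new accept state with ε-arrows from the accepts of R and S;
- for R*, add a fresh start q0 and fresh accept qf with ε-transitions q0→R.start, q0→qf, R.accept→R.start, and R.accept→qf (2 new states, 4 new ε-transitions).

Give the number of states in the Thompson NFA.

Building bottom-up:
Each of the 6 symbol leaves contributes a 2-state fragment.
  ss → 4 states
  ss|p → 8 states
  (ss|p)* → 10 states
  (ss|p)*p → 12 states
  ((ss|p)*p)* → 14 states
  ((ss|p)*p)*qs → 18 states

18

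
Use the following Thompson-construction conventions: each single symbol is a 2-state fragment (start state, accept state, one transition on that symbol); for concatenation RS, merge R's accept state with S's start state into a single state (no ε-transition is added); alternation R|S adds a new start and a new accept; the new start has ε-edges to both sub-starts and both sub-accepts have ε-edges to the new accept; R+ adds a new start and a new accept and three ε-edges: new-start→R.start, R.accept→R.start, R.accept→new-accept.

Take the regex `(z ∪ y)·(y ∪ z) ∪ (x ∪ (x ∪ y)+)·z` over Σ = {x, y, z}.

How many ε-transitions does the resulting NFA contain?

23

Bottom-up over the parse tree:
Each of the 8 symbol leaves contributes 0 ε-transitions.
  z ∪ y — 4 ε-transitions
  y ∪ z — 4 ε-transitions
  (z ∪ y)·(y ∪ z) — 8 ε-transitions
  x ∪ y — 4 ε-transitions
  (x ∪ y)+ — 7 ε-transitions
  x ∪ (x ∪ y)+ — 11 ε-transitions
  (x ∪ (x ∪ y)+)·z — 11 ε-transitions
  (z ∪ y)·(y ∪ z) ∪ (x ∪ (x ∪ y)+)·z — 23 ε-transitions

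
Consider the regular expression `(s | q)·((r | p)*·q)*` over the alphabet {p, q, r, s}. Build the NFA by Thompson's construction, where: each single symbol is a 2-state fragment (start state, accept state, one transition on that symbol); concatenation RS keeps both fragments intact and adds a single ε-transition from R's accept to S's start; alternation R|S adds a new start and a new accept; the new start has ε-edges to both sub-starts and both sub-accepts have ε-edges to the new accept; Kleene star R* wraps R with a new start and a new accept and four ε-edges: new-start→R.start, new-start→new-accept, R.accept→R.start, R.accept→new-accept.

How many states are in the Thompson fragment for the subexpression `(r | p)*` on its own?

Fragment for `(r | p)*`:
Each of the 2 symbol leaves contributes a 2-state fragment.
  r | p — 6 states
  (r | p)* — 8 states

8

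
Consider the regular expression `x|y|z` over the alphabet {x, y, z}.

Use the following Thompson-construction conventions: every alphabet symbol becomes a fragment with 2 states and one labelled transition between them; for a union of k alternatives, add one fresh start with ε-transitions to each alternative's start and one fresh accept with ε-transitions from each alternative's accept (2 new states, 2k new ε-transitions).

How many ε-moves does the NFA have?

6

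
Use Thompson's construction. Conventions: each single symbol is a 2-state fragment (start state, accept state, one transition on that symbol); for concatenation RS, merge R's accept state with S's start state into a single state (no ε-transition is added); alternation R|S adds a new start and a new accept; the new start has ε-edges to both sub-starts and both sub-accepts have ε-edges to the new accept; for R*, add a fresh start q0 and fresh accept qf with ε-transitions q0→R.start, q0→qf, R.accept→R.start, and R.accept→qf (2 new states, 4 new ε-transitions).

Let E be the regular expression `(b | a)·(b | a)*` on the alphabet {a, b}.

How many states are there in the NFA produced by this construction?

13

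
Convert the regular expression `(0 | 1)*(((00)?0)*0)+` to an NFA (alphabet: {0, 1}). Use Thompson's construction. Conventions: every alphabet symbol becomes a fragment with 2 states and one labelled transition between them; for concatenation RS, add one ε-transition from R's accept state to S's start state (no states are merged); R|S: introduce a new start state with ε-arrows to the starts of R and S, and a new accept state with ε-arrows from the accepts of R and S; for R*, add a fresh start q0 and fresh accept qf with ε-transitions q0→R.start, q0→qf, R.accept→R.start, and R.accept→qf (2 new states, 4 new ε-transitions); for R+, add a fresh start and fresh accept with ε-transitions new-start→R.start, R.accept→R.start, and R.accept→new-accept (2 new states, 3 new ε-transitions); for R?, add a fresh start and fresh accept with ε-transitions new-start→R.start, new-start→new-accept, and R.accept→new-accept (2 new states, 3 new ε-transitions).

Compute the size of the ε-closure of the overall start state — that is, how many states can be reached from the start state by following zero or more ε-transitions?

Compute the ε-closure size of each fragment's start state recursively; a symbol fragment's start has no outgoing ε-edge, so its closure is just itself (size 1).
  0 | 1 — new start ε-reaches every alternative's start; none of them accept ε, so the new accept is not reached: |closure| = 1 + 1 + 1 = 3
  (0 | 1)* — the star's fresh start ε-reaches both the body's start and the fresh accept: |closure| = 2 + 3 = 5
  00 — |closure| equals the left operand's closure size = 1 (its accept is not ε-reachable, so the closure stops there)
  (00)? — new start has ε-edges to the inner start and to the new accept, so |closure| = 2 + 1 = 3
  (00)?0 — |closure| = 3 + 1 = 4 (closure spills across the concat boundary because the left factor accepts ε)
  ((00)?0)* — the star's fresh start ε-reaches both the body's start and the fresh accept: |closure| = 2 + 4 = 6
  ((00)?0)*0 — the left operand accepts ε, so the closure extends into the next operand (via the concat ε-link); |closure| = 6 + 1 = 7
  (((00)?0)*0)+ — |closure| = 1 + 7 = 8 (the body doesn't accept ε, so the new accept is not reached)
  (0 | 1)*(((00)?0)*0)+ — the left operand accepts ε, so the closure extends into the next operand (via the concat ε-link); |closure| = 5 + 8 = 13

13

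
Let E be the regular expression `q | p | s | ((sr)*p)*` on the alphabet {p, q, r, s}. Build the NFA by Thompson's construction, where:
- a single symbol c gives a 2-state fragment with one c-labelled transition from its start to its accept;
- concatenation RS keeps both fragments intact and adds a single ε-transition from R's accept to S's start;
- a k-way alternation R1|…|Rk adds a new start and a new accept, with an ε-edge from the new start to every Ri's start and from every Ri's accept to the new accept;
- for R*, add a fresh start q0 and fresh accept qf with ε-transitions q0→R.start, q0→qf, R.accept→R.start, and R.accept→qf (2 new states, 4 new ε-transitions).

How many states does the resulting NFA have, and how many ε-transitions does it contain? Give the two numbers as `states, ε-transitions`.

18, 18

Per subexpression:
Each of the 6 symbol leaves contributes 2 states and 0 ε-transitions.
  sr = 4 states, 1 ε-transition
  (sr)* = 6 states, 5 ε-transitions
  (sr)*p = 8 states, 6 ε-transitions
  ((sr)*p)* = 10 states, 10 ε-transitions
  q | p | s | ((sr)*p)* = 18 states, 18 ε-transitions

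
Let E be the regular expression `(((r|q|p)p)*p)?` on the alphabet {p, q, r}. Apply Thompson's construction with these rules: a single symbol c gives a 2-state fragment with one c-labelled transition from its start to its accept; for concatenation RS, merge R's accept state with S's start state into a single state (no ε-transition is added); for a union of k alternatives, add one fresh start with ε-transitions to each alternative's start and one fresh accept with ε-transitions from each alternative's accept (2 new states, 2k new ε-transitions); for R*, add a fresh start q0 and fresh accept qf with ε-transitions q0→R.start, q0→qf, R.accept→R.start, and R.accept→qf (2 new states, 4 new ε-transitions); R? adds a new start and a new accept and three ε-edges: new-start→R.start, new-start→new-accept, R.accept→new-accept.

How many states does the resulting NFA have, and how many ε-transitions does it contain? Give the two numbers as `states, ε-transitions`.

14, 13

Recursing over subexpressions:
Each of the 5 symbol leaves contributes 2 states and 0 ε-transitions.
  r|q|p → 8 states, 6 ε-transitions
  (r|q|p)p → 9 states, 6 ε-transitions
  ((r|q|p)p)* → 11 states, 10 ε-transitions
  ((r|q|p)p)*p → 12 states, 10 ε-transitions
  (((r|q|p)p)*p)? → 14 states, 13 ε-transitions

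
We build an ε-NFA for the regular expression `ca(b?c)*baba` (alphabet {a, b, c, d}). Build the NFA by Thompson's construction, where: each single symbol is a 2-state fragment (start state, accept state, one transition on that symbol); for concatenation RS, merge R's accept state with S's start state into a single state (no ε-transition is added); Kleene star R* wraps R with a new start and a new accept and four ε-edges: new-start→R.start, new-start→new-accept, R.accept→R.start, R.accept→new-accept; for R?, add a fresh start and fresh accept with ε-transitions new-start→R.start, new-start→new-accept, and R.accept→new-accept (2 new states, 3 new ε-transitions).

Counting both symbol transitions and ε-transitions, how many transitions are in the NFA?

15

Bottom-up over the parse tree:
Each of the 8 symbol leaves contributes 1 transition (1 symbol, 0 ε).
  b? — 4 transitions (1 symbol, 3 ε)
  b?c — 5 transitions (2 symbol, 3 ε)
  (b?c)* — 9 transitions (2 symbol, 7 ε)
  ca(b?c)*baba — 15 transitions (8 symbol, 7 ε)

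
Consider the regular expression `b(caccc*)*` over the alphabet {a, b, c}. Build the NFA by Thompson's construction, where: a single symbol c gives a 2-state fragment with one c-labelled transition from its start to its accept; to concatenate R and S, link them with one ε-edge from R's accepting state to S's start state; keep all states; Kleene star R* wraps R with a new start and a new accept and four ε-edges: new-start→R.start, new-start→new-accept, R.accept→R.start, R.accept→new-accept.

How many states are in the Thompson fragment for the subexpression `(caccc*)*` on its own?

14

Fragment for `(caccc*)*`:
Each of the 5 symbol leaves contributes a 2-state fragment.
  c* — 4 states
  caccc* — 12 states
  (caccc*)* — 14 states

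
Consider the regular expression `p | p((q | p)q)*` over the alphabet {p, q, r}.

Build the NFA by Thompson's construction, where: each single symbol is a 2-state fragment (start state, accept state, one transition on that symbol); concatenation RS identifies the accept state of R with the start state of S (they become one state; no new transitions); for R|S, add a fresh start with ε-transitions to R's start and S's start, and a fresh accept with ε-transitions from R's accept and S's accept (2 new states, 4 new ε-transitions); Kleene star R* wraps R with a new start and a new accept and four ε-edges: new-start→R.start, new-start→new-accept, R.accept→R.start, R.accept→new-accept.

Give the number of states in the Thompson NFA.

14

Bottom-up over the parse tree:
Each of the 5 symbol leaves contributes a 2-state fragment.
  q | p : 6 states
  (q | p)q : 7 states
  ((q | p)q)* : 9 states
  p((q | p)q)* : 10 states
  p | p((q | p)q)* : 14 states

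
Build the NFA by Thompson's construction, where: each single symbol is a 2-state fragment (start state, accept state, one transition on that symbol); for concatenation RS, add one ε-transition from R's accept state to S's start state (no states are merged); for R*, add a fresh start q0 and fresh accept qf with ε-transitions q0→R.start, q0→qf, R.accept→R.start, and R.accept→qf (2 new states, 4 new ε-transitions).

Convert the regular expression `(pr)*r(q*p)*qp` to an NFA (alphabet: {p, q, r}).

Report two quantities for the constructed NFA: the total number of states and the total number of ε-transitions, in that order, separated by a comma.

Building bottom-up:
Each of the 7 symbol leaves contributes 2 states and 0 ε-transitions.
  pr — 4 states, 1 ε-transition
  (pr)* — 6 states, 5 ε-transitions
  q* — 4 states, 4 ε-transitions
  q*p — 6 states, 5 ε-transitions
  (q*p)* — 8 states, 9 ε-transitions
  (pr)*r(q*p)*qp — 20 states, 18 ε-transitions

20, 18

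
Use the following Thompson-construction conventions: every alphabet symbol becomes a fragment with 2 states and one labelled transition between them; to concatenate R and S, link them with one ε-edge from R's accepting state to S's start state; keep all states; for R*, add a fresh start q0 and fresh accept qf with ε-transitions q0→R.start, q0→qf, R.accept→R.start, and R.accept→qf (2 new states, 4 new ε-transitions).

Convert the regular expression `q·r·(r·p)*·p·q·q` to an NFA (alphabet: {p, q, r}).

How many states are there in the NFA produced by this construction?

16

Bottom-up over the parse tree:
Each of the 7 symbol leaves contributes a 2-state fragment.
  r·p → 4 states
  (r·p)* → 6 states
  q·r·(r·p)*·p·q·q → 16 states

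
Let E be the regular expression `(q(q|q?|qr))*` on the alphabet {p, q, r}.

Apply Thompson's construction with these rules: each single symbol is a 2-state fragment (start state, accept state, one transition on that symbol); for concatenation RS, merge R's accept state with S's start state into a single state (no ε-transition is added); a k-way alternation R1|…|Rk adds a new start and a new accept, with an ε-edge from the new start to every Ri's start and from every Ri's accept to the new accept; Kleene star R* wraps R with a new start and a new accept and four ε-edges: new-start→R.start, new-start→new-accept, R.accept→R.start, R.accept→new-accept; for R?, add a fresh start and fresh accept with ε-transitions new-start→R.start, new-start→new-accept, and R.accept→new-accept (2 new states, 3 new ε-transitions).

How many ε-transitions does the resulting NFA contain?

Building bottom-up:
Each of the 5 symbol leaves contributes 0 ε-transitions.
  q? : 3 ε-transitions
  qr : 0 ε-transitions
  q|q?|qr : 9 ε-transitions
  q(q|q?|qr) : 9 ε-transitions
  (q(q|q?|qr))* : 13 ε-transitions

13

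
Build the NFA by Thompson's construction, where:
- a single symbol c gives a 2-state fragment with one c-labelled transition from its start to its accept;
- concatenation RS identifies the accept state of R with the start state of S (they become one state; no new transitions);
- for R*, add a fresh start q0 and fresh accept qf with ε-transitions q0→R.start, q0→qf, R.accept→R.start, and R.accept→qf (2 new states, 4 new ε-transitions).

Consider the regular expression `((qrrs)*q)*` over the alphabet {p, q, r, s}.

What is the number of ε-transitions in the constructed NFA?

Bottom-up over the parse tree:
Each of the 5 symbol leaves contributes 0 ε-transitions.
  qrrs : 0 ε-transitions
  (qrrs)* : 4 ε-transitions
  (qrrs)*q : 4 ε-transitions
  ((qrrs)*q)* : 8 ε-transitions

8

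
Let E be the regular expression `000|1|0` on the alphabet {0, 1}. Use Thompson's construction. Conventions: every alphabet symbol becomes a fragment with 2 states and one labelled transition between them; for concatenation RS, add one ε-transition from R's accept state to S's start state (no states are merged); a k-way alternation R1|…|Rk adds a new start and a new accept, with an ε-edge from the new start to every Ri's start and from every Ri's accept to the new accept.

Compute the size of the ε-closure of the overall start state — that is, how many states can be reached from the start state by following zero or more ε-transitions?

4

Let C(F) = |ε-closure(F.start)| within fragment F, and note whether F accepts ε. Symbol fragments have C = 1 and do not accept ε. Then:
  000 — same as the first factor's closure: C = 1
  000|1|0 — C = 1 + 1 + 1 + 1 = 4 (the new accept is not ε-reachable since no branch accepts ε)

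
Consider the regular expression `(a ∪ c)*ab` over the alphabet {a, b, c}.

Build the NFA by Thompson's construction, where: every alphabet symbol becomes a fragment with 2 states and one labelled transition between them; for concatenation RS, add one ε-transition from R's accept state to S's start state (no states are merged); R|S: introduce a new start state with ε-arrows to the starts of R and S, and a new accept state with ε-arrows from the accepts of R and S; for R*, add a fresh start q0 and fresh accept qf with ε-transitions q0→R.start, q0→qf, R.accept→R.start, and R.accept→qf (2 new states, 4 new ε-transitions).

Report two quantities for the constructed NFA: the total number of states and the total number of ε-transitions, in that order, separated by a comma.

12, 10

Per subexpression:
Each of the 4 symbol leaves contributes 2 states and 0 ε-transitions.
  a ∪ c : 6 states, 4 ε-transitions
  (a ∪ c)* : 8 states, 8 ε-transitions
  (a ∪ c)*ab : 12 states, 10 ε-transitions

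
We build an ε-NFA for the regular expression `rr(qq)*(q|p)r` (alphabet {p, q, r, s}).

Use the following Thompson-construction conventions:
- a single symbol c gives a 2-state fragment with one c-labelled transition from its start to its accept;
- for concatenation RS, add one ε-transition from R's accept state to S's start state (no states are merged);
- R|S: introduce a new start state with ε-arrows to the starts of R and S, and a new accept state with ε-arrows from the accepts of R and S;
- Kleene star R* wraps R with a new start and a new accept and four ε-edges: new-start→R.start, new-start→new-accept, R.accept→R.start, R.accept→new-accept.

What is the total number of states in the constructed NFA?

Recursing over subexpressions:
Each of the 7 symbol leaves contributes a 2-state fragment.
  qq → 4 states
  (qq)* → 6 states
  q|p → 6 states
  rr(qq)*(q|p)r → 18 states

18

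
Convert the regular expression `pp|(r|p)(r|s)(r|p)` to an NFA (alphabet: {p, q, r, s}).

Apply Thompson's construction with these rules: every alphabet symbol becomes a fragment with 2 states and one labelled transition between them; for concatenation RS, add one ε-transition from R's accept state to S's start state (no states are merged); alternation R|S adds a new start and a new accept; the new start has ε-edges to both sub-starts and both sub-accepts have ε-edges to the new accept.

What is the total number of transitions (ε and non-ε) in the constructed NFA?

27

Per subexpression:
Each of the 8 symbol leaves contributes 1 transition (1 symbol, 0 ε).
  pp : 3 transitions (2 symbol, 1 ε)
  r|p : 6 transitions (2 symbol, 4 ε)
  r|s : 6 transitions (2 symbol, 4 ε)
  r|p : 6 transitions (2 symbol, 4 ε)
  (r|p)(r|s)(r|p) : 20 transitions (6 symbol, 14 ε)
  pp|(r|p)(r|s)(r|p) : 27 transitions (8 symbol, 19 ε)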